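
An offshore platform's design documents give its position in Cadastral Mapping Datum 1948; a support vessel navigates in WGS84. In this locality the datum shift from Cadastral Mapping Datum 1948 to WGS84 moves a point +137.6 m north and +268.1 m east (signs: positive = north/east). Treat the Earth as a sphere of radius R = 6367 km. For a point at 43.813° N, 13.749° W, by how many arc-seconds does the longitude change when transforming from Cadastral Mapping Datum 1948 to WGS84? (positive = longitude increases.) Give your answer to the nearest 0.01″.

At latitude 43.813°, cos φ = 0.721603.
One radian of longitude at latitude φ spans R cos φ, so Δλ = ΔE / (R cos φ) = 268.1 / (6367000 × 0.721603) = 5.8353e-05 rad = 12.036″.

Δλ = 12.04″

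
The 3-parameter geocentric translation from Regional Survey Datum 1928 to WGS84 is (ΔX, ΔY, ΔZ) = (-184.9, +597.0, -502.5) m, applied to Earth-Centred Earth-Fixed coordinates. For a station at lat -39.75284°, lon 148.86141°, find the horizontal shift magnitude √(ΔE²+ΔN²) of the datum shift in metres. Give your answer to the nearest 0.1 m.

At φ = -39.75284°, λ = 148.86141°: sin φ = -0.639477, cos φ = 0.768810, sin λ = 0.517110, cos λ = -0.855919.
ΔE = −sin λ·ΔX + cos λ·ΔY = −(0.517110)·(-184.9) + (-0.855919)·(597.0) = -415.37 m.
ΔN = −sin φ cos λ·ΔX − sin φ sin λ·ΔY + cos φ·ΔZ = −(-0.639477)(-0.855919)(-184.9) − (-0.639477)(0.517110)(597.0) + (0.768810)(-502.5) = -87.71 m.
Horizontal magnitude = √(ΔE² + ΔN²) = √((-415.37)² + (-87.71)²) = 424.53 m.

424.5 m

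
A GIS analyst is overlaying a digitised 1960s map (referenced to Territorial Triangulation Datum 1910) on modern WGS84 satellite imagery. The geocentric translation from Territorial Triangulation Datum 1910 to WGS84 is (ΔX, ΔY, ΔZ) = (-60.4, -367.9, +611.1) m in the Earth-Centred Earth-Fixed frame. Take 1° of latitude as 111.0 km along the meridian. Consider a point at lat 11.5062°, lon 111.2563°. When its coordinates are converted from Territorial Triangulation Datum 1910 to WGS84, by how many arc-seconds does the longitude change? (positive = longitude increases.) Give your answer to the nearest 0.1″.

Δλ = 6.3″

sin φ = 0.199474, cos φ = 0.979903, sin λ = 0.931968, cos λ = -0.362541.
East component: ΔE = −sin λ·ΔX + cos λ·ΔY = −(0.931968)(-60.4) + (-0.362541)(-367.9) = 189.67 m.
1° of latitude spans 111000 m; at latitude φ, 1° of longitude spans that × cos φ = 108769.2 m, so Δλ = 189.67 / 108769.2 × 3600 = 6.278″.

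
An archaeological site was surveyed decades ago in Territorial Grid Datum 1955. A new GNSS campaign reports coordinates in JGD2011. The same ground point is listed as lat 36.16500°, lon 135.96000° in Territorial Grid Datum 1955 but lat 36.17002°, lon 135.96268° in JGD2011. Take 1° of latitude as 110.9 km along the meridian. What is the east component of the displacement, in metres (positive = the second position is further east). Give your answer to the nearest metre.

Δφ = 36.17002° − 36.16500° = +0.00502°; Δλ = 135.96268° − 135.96000° = +0.00268°.
ΔN = Δφ × 110900 = 556.7 m; ΔE = Δλ × 110900 × cos(36.16500°) = +0.00268 × 110900 × 0.807321 = 239.9 m.

ΔE = 240 m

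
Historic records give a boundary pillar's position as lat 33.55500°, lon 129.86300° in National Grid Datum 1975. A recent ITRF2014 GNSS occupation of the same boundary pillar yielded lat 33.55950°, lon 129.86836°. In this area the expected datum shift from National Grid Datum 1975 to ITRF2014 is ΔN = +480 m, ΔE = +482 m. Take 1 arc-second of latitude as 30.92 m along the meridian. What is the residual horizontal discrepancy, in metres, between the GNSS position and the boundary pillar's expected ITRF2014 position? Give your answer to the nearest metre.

Observed coordinate differences: Δφ = +0.00450°, Δλ = +0.00536°.
Converting to metres (1° lat = 111312 m, cos φ = 0.833356): observed ΔN = 500.9 m, observed ΔE = 497.2 m.
Subtracting the expected shift leaves a residual of 500.9 − (480) = 20.9 m north and 497.2 − (482) = 15.2 m east.
Residual distance = √(20.9² + 15.2²) = 25.9 m.

26 m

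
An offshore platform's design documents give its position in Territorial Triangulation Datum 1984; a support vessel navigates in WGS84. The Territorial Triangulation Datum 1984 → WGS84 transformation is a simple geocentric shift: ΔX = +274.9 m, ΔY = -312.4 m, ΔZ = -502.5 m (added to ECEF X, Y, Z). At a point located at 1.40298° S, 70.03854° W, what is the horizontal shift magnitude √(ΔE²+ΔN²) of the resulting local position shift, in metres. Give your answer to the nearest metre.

At φ = -1.40298°, λ = -70.03854°: sin φ = -0.024484, cos φ = 0.999700, sin λ = -0.939922, cos λ = 0.341388.
ΔE = −sin λ·ΔX + cos λ·ΔY = −(-0.939922)·(274.9) + (0.341388)·(-312.4) = 151.74 m.
ΔN = −sin φ cos λ·ΔX − sin φ sin λ·ΔY + cos φ·ΔZ = −(-0.024484)(0.341388)(274.9) − (-0.024484)(-0.939922)(-312.4) + (0.999700)(-502.5) = -492.86 m.
Horizontal magnitude = √(ΔE² + ΔN²) = √(151.74² + (-492.86)²) = 515.69 m.

516 m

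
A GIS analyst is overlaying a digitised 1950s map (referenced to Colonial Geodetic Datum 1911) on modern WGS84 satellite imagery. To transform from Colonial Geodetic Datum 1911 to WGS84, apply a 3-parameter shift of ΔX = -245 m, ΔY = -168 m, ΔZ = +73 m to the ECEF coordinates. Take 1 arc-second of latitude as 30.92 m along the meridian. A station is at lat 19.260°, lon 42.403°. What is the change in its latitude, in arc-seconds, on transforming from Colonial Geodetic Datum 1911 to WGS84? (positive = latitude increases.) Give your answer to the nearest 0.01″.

sin φ = 0.329855, cos φ = 0.944031, sin λ = 0.674341, cos λ = 0.738420.
North component: ΔN = −sin φ cos λ·ΔX − sin φ sin λ·ΔY + cos φ·ΔZ = −(0.329855)(0.738420)(-245) − (0.329855)(0.674341)(-168) + (0.944031)(73) = 165.96 m.
1° of latitude spans 3600 × 30.92 = 111312 m, so Δφ = 165.96 / 111312 × 3600 = 5.367″.

Δφ = 5.37″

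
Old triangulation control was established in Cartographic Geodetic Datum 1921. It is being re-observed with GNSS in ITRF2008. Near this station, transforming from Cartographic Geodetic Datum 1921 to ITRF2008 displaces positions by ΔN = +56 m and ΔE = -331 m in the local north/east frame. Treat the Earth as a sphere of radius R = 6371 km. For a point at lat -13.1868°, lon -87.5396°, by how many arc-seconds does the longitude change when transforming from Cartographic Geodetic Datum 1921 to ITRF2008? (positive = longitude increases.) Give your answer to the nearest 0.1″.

Δλ = -11.0″

At latitude -13.1868°, cos φ = 0.973631.
One radian of longitude at latitude φ spans R cos φ, so Δλ = ΔE / (R cos φ) = -331.0 / (6371000 × 0.973631) = -5.3361e-05 rad = -11.007″.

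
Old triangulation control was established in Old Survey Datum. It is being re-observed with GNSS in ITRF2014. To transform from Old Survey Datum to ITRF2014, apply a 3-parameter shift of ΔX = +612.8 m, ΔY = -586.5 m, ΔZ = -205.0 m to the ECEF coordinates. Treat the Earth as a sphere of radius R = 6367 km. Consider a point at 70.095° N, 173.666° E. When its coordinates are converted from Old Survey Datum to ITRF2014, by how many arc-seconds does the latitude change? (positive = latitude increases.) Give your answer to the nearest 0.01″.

sin φ = 0.940258, cos φ = 0.340462, sin λ = 0.110324, cos λ = -0.993896.
North component: ΔN = −sin φ cos λ·ΔX − sin φ sin λ·ΔY + cos φ·ΔZ = −(0.940258)(-0.993896)(612.8) − (0.940258)(0.110324)(-586.5) + (0.340462)(-205.0) = 563.72 m.
1° of latitude spans πR/180 = 111125 m, so Δφ = 563.72 / 111125 × 3600 = 18.262″.

Δφ = 18.26″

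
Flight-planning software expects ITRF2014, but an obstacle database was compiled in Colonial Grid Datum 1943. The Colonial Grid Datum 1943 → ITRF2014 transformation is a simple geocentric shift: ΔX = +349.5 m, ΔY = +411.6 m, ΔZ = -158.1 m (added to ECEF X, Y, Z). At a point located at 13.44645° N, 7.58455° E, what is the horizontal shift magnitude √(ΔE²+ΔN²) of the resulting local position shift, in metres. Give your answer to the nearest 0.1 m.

438.1 m

The local east axis at (φ, λ) is (−sin λ, cos λ, 0), so ΔE = −sin(7.58455°)·349.5 + cos(7.58455°)·411.6 = 361.87 m.
The local north axis is (−sin φ cos λ, −sin φ sin λ, cos φ), giving ΔN = -80.560 − 12.633 − 153.766 = -246.96 m.
Horizontal magnitude = √(ΔE² + ΔN²) = √(361.87² + (-246.96)²) = 438.11 m.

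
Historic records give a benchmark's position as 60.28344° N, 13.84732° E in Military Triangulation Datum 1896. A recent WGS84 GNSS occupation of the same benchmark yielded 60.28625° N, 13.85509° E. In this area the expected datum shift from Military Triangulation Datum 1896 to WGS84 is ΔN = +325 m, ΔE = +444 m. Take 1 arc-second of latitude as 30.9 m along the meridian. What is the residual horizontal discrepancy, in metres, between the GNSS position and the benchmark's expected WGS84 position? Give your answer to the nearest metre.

Observed coordinate differences: Δφ = +0.00281°, Δλ = +0.00777°.
Converting to metres (1° lat = 111240 m, cos φ = 0.495710): observed ΔN = 312.6 m, observed ΔE = 428.5 m.
Subtracting the expected shift leaves a residual of 312.6 − (325) = -12.4 m north and 428.5 − (444) = -15.5 m east.
Residual distance = √((-12.4)² + (-15.5)²) = 19.9 m.

20 m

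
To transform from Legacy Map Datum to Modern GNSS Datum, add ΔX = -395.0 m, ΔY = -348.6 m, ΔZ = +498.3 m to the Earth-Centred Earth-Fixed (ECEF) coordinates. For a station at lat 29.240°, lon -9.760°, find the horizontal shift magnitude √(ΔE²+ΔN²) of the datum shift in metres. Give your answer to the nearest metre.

724 m

The local east axis at (φ, λ) is (−sin λ, cos λ, 0), so ΔE = −sin(-9.760°)·(-395.0) + cos(-9.760°)·(-348.6) = -410.52 m.
The local north axis is (−sin φ cos λ, −sin φ sin λ, cos φ), giving ΔN = 190.153 − 28.866 + 434.807 = 596.09 m.
Horizontal magnitude = √(ΔE² + ΔN²) = √((-410.52)² + 596.09²) = 723.78 m.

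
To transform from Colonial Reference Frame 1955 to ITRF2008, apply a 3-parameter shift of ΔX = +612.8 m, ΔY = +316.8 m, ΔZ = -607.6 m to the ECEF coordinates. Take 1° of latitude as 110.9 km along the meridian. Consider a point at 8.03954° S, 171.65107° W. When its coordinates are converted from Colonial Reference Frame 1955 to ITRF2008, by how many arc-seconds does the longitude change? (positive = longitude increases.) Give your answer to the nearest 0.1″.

sin φ = -0.139856, cos φ = 0.990172, sin λ = -0.145201, cos λ = -0.989402.
East component: ΔE = −sin λ·ΔX + cos λ·ΔY = −(-0.145201)(612.8) + (-0.989402)(316.8) = -224.46 m.
1° of latitude spans 110900 m; at latitude φ, 1° of longitude spans that × cos φ = 109810.1 m, so Δλ = -224.46 / 109810.1 × 3600 = -7.359″.

Δλ = -7.4″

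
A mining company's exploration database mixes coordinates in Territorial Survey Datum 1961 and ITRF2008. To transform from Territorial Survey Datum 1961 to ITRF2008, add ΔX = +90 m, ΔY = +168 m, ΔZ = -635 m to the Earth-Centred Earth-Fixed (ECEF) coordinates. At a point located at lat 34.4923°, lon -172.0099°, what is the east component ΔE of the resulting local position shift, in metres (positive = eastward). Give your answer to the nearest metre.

The local east axis at (φ, λ) is (−sin λ, cos λ, 0), so ΔE = −sin(-172.0099°)·90 + cos(-172.0099°)·168 = -153.86 m.

ΔE = -154 m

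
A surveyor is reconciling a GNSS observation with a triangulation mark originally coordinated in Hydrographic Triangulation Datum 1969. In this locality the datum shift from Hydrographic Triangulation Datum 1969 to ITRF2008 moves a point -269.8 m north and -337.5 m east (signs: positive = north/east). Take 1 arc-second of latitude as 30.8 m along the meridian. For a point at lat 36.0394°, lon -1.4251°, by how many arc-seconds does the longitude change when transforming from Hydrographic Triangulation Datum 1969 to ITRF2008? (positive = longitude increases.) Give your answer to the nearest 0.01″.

At latitude 36.0394°, cos φ = 0.808613.
1″ of longitude at this latitude = 30.80 × cos φ = 24.9053 m, so Δλ = -337.5 / 24.9053 = -13.551″.

Δλ = -13.55″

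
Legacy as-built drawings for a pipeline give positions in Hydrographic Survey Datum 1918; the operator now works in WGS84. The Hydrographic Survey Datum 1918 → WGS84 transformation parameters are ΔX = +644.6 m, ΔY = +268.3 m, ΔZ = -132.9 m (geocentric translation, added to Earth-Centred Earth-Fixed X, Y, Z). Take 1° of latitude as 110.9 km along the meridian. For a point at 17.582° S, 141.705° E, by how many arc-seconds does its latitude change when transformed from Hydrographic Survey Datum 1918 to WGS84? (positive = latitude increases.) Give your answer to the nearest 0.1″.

Δφ = -7.4″

sin φ = -0.302070, cos φ = 0.953286, sin λ = 0.619711, cos λ = -0.784830.
North component: ΔN = −sin φ cos λ·ΔX − sin φ sin λ·ΔY + cos φ·ΔZ = −(-0.302070)(-0.784830)(644.6) − (-0.302070)(0.619711)(268.3) + (0.953286)(-132.9) = -229.28 m.
1° of latitude spans 110900 m, so Δφ = -229.28 / 110900 × 3600 = -7.443″.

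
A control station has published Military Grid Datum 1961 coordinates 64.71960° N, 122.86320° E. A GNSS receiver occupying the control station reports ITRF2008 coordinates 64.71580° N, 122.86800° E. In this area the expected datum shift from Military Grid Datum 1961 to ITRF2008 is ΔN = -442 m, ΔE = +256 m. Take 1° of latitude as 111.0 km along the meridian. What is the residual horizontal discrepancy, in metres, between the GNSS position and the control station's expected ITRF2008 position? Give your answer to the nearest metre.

35 m

Observed coordinate differences: Δφ = -0.00380°, Δλ = +0.00480°.
Converting to metres (1° lat = 111000 m, cos φ = 0.427049): observed ΔN = -421.8 m, observed ΔE = 227.5 m.
Subtracting the expected shift leaves a residual of -421.8 − (-442) = 20.2 m north and 227.5 − (256) = -28.5 m east.
Residual distance = √(20.2² + (-28.5)²) = 34.9 m.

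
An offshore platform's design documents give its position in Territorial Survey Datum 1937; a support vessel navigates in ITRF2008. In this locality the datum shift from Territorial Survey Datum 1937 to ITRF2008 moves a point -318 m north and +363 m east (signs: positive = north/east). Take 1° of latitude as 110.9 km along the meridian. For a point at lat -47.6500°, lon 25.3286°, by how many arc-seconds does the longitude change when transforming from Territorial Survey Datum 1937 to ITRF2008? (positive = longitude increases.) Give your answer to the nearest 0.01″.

At latitude -47.6500°, cos φ = 0.673658.
1° of longitude at this latitude = 110.9 × cos φ = 74.71 km, so Δλ = 363.0 / 74708.6 = 0.0048589° = 17.492″.

Δλ = 17.49″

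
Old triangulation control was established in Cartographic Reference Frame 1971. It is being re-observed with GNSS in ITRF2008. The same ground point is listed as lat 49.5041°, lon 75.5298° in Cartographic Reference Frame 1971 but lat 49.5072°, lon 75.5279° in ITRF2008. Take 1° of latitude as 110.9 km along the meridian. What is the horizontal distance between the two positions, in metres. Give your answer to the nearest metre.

370 m

Δφ = 49.5072° − 49.5041° = +0.0031°; Δλ = 75.5279° − 75.5298° = -0.0019°.
ΔN = Δφ × 110900 = 343.8 m; ΔE = Δλ × 110900 × cos(49.5041°) = -0.0019 × 110900 × 0.649394 = -136.8 m.
Distance = √(ΔE² + ΔN²) = √((-136.8)² + 343.8²) = 370.0 m.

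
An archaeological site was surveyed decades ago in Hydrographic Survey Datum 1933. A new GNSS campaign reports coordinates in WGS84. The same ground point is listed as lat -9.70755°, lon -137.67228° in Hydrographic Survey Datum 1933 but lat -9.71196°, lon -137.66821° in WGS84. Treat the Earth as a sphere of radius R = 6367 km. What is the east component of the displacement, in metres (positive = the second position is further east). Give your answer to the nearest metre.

Δφ = -9.71196° − -9.70755° = -0.00441°; Δλ = -137.66821° − -137.67228° = +0.00407°.
1° along a meridian = πR/180 = 111125 m.
ΔN = Δφ × 111125 = -490.1 m; ΔE = Δλ × 111125 × cos(-9.70755°) = +0.00407 × 111125 × 0.985681 = 445.8 m.

ΔE = 446 m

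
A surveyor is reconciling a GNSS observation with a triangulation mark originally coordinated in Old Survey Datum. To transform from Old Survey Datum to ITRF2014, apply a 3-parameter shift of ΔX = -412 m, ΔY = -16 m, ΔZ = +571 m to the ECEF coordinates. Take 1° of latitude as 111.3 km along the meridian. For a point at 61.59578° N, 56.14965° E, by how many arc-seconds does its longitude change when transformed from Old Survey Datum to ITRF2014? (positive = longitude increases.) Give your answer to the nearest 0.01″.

Δλ = 22.66″

sin φ = 0.879614, cos φ = 0.475689, sin λ = 0.830495, cos λ = 0.557026.
East component: ΔE = −sin λ·ΔX + cos λ·ΔY = −(0.830495)(-412) + (0.557026)(-16) = 333.25 m.
1° of latitude spans 111300 m; at latitude φ, 1° of longitude spans that × cos φ = 52944.2 m, so Δλ = 333.25 / 52944.2 × 3600 = 22.660″.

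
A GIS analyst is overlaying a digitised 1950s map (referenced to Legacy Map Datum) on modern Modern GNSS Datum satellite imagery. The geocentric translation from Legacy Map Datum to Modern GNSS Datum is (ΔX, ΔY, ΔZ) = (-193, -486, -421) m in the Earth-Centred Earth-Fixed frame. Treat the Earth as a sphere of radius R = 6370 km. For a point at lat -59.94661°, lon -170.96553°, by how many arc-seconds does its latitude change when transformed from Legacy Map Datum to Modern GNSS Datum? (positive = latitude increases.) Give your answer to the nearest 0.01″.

Δφ = 0.65″

sin φ = -0.865559, cos φ = 0.500807, sin λ = -0.157029, cos λ = -0.987594.
North component: ΔN = −sin φ cos λ·ΔX − sin φ sin λ·ΔY + cos φ·ΔZ = −(-0.865559)(-0.987594)(-193) − (-0.865559)(-0.157029)(-486) + (0.500807)(-421) = 20.20 m.
1° of latitude spans πR/180 = 111177 m, so Δφ = 20.20 / 111177 × 3600 = 0.654″.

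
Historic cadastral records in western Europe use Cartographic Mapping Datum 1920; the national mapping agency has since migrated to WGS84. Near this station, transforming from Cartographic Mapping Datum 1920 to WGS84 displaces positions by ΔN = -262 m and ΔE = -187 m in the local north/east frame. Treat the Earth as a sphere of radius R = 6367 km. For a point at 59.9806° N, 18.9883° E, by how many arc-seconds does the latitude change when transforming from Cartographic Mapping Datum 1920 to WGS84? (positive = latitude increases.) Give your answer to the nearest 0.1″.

On a sphere of radius R, 1 rad of latitude = R, so Δφ = ΔN / R = -262.0 / 6367000 = -4.1150e-05 rad = -8.488″.

Δφ = -8.5″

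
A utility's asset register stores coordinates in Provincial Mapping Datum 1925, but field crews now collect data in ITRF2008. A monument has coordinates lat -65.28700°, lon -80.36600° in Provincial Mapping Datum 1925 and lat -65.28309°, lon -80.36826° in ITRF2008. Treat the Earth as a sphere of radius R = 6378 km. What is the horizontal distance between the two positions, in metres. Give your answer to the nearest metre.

448 m

Δφ = -65.28309° − -65.28700° = +0.00391°; Δλ = -80.36826° − -80.36600° = -0.00226°.
1° along a meridian = πR/180 = 111317 m.
ΔN = Δφ × 111317 = 435.2 m; ΔE = Δλ × 111317 × cos(-65.28700°) = -0.00226 × 111317 × 0.418073 = -105.2 m.
Distance = √(ΔE² + ΔN²) = √((-105.2)² + 435.2²) = 447.8 m.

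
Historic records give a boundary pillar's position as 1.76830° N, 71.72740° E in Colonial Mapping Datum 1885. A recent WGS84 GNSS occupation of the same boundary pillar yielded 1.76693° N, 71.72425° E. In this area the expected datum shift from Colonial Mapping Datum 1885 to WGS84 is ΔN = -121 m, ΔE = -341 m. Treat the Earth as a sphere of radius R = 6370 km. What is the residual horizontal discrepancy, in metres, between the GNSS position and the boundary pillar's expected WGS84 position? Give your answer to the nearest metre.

Observed coordinate differences: Δφ = -0.00137°, Δλ = -0.00315°.
Converting to metres (1° lat = 111177 m, cos φ = 0.999524): observed ΔN = -152.3 m, observed ΔE = -350.0 m.
Subtracting the expected shift leaves a residual of -152.3 − (-121) = -31.3 m north and -350.0 − (-341) = -9.0 m east.
Residual distance = √((-31.3)² + (-9.0)²) = 32.6 m.

33 m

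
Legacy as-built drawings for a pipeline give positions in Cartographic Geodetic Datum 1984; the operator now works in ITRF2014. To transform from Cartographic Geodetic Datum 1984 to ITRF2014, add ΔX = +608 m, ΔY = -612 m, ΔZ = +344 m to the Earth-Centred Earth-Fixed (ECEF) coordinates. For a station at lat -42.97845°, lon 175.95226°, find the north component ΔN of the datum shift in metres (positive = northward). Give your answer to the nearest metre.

ΔN = -191 m

The local north axis is (−sin φ cos λ, −sin φ sin λ, cos φ), giving ΔN = -413.454 − 29.450 + 251.674 = -191.23 m.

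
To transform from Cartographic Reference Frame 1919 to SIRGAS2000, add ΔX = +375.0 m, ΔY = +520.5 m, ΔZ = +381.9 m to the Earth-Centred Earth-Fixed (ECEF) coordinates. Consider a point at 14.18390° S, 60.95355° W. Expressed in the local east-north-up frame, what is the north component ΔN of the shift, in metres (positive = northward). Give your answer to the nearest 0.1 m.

ΔN = 303.4 m

The local north axis is (−sin φ cos λ, −sin φ sin λ, cos φ), giving ΔN = 44.613 − 111.499 + 370.257 = 303.37 m.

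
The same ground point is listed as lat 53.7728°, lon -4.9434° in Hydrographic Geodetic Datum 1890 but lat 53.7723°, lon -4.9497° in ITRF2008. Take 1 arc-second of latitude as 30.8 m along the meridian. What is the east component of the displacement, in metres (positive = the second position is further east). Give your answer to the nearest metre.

Δφ = 53.7723° − 53.7728° = -0.0005°; Δλ = -4.9497° − -4.9434° = -0.0063°.
1° of latitude = 3600 × 30.80 = 110880 m.
ΔN = Δφ × 110880 = -55.4 m; ΔE = Δλ × 110880 × cos(53.7728°) = -0.0063 × 110880 × 0.590989 = -412.8 m.

ΔE = -413 m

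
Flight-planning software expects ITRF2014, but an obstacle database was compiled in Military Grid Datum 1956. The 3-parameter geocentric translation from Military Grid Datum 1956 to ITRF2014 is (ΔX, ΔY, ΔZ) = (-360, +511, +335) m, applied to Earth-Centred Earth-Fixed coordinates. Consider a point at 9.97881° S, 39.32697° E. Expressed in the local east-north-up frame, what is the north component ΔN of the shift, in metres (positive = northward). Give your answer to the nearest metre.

At φ = -9.97881°, λ = 39.32697°: sin φ = -0.173284, cos φ = 0.984872, sin λ = 0.633745, cos λ = 0.773542.
ΔN = −sin φ cos λ·ΔX − sin φ sin λ·ΔY + cos φ·ΔZ = −(-0.173284)(0.773542)(-360) − (-0.173284)(0.633745)(511) + (0.984872)(335) = 337.79 m.

ΔN = 338 m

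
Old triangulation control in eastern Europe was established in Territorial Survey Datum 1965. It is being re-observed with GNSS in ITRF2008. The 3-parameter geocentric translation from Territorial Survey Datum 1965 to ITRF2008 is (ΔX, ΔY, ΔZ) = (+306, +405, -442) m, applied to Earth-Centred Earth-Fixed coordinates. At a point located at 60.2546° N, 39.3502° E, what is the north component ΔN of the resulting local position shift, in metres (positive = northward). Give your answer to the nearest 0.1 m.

ΔN = -647.7 m

The local north axis is (−sin φ cos λ, −sin φ sin λ, cos φ), giving ΔN = -205.447 − 222.958 − 219.297 = -647.70 m.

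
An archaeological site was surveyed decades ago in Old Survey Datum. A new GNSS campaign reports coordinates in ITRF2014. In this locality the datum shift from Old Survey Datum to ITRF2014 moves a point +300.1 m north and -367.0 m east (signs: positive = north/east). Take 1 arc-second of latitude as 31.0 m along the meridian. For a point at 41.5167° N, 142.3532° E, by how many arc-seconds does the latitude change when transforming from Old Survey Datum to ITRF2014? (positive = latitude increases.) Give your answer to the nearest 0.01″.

Δφ = 9.68″

1″ of latitude = 31.00 m, so Δφ = 300.1 / 31.00 = 9.681″.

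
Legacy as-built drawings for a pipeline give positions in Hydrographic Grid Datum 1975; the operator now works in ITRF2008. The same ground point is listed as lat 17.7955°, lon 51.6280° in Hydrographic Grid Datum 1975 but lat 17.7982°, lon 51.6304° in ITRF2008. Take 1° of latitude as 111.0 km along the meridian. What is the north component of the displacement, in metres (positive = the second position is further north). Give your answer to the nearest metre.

Δφ = 17.7982° − 17.7955° = +0.0027°; Δλ = 51.6304° − 51.6280° = +0.0024°.
ΔN = Δφ × 111000 = 299.7 m; ΔE = Δλ × 111000 × cos(17.7955°) = +0.0024 × 111000 × 0.952153 = 253.7 m.

ΔN = 300 m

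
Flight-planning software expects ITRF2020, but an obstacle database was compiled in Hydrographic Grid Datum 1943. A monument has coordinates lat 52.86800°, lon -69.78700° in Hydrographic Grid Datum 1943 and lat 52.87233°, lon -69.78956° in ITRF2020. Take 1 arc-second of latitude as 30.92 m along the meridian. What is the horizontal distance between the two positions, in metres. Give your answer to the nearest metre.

512 m

Δφ = 52.87233° − 52.86800° = +0.00433°; Δλ = -69.78956° − -69.78700° = -0.00256°.
1° of latitude = 3600 × 30.92 = 111312 m.
ΔN = Δφ × 111312 = 482.0 m; ΔE = Δλ × 111312 × cos(52.86800°) = -0.00256 × 111312 × 0.603653 = -172.0 m.
Distance = √(ΔE² + ΔN²) = √((-172.0)² + 482.0²) = 511.8 m.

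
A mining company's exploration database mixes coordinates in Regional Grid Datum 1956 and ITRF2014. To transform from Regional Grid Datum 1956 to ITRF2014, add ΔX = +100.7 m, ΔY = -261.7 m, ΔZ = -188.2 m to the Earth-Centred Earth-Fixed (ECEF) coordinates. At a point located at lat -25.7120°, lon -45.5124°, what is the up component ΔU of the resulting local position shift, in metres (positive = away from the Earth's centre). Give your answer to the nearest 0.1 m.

ΔU = 313.4 m

The local up (radial) axis is (cos φ cos λ, cos φ sin λ, sin φ), giving ΔU = 63.579 + 168.212 + 81.650 = 313.44 m.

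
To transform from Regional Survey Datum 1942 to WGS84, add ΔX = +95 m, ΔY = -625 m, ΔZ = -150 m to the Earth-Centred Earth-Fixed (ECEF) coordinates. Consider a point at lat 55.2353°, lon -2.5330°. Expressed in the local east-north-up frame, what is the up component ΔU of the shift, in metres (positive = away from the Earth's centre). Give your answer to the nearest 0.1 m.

ΔU = -53.4 m

The local up (radial) axis is (cos φ cos λ, cos φ sin λ, sin φ), giving ΔU = 54.117 + 15.750 − 123.225 = -53.36 m.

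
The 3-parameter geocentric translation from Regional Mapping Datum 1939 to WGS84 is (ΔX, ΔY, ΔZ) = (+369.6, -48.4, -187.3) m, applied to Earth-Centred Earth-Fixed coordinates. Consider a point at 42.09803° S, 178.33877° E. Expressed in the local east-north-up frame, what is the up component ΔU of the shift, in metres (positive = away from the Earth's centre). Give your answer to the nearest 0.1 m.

At φ = -42.09803°, λ = 178.33877°: sin φ = -0.670401, cos φ = 0.741999, sin λ = 0.028990, cos λ = -0.999580.
ΔU = cos φ cos λ·ΔX + cos φ sin λ·ΔY + sin φ·ΔZ = (0.741999)(-0.999580)(369.6) + (0.741999)(0.028990)(-48.4) + (-0.670401)(-187.3) = -149.60 m.

ΔU = -149.6 m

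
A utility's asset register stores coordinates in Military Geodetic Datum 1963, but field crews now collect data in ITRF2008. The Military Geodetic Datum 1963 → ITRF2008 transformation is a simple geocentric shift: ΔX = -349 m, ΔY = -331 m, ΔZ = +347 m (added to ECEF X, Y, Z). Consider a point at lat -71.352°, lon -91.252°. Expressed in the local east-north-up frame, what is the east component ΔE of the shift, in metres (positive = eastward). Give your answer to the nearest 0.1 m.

ΔE = -341.7 m

The local east axis at (φ, λ) is (−sin λ, cos λ, 0), so ΔE = −sin(-91.252°)·(-349) + cos(-91.252°)·(-331) = -341.68 m.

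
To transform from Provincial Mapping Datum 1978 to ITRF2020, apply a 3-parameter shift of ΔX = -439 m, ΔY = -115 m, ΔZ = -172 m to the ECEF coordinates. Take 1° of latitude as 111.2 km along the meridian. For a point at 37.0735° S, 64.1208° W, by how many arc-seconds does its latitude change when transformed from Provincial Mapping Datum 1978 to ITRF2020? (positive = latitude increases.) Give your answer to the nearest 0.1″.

Δφ = -6.2″

sin φ = -0.602839, cos φ = 0.797863, sin λ = -0.899716, cos λ = 0.436475.
North component: ΔN = −sin φ cos λ·ΔX − sin φ sin λ·ΔY + cos φ·ΔZ = −(-0.602839)(0.436475)(-439) − (-0.602839)(-0.899716)(-115) + (0.797863)(-172) = -190.37 m.
1° of latitude spans 111200 m, so Δφ = -190.37 / 111200 × 3600 = -6.163″.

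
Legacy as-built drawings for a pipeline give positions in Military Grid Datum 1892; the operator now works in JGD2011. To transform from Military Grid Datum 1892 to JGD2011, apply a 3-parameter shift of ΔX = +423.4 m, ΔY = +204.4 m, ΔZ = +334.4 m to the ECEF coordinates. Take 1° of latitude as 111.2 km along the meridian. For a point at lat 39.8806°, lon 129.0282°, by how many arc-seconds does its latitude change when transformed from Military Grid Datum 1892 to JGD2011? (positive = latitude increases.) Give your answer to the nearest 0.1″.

Δφ = 10.5″

sin φ = 0.641190, cos φ = 0.767382, sin λ = 0.776836, cos λ = -0.629703.
North component: ΔN = −sin φ cos λ·ΔX − sin φ sin λ·ΔY + cos φ·ΔZ = −(0.641190)(-0.629703)(423.4) − (0.641190)(0.776836)(204.4) + (0.767382)(334.4) = 325.75 m.
1° of latitude spans 111200 m, so Δφ = 325.75 / 111200 × 3600 = 10.546″.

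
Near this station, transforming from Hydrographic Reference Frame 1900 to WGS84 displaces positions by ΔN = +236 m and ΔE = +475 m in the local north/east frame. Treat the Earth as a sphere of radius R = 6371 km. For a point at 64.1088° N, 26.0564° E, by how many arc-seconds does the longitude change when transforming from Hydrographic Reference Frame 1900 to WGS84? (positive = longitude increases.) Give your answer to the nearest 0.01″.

Δλ = 35.22″

At latitude 64.1088°, cos φ = 0.436664.
One radian of longitude at latitude φ spans R cos φ, so Δλ = ΔE / (R cos φ) = 475.0 / (6371000 × 0.436664) = 1.7074e-04 rad = 35.218″.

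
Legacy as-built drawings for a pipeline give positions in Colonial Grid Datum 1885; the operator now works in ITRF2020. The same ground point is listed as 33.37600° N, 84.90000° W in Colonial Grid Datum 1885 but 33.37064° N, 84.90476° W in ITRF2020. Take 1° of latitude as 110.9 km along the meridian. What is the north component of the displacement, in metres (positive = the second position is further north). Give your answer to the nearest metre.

ΔN = -594 m

Δφ = 33.37064° − 33.37600° = -0.00536°; Δλ = -84.90476° − -84.90000° = -0.00476°.
ΔN = Δφ × 110900 = -594.4 m; ΔE = Δλ × 110900 × cos(33.37600°) = -0.00476 × 110900 × 0.835078 = -440.8 m.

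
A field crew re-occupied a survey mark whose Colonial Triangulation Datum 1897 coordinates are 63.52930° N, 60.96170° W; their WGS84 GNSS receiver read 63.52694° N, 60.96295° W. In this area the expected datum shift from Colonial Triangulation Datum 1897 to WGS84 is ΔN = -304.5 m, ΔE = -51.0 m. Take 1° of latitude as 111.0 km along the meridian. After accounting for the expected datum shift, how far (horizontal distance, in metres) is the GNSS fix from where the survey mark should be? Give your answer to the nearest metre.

Observed coordinate differences: Δφ = -0.00236°, Δλ = -0.00125°.
Converting to metres (1° lat = 111000 m, cos φ = 0.445740): observed ΔN = -262.0 m, observed ΔE = -61.8 m.
Subtracting the expected shift leaves a residual of -262.0 − (-304.5) = 42.5 m north and -61.8 − (-51.0) = -10.8 m east.
Residual distance = √(42.5² + (-10.8)²) = 43.9 m.

44 m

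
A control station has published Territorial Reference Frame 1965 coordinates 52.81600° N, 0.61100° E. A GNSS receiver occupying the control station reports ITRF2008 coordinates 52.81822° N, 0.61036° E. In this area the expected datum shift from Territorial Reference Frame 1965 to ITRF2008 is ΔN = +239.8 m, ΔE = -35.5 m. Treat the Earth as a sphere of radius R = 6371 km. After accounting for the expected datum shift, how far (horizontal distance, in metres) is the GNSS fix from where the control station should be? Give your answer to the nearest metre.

10 m

Observed coordinate differences: Δφ = +0.00222°, Δλ = -0.00064°.
Converting to metres (1° lat = 111195 m, cos φ = 0.604377): observed ΔN = 246.9 m, observed ΔE = -43.0 m.
Subtracting the expected shift leaves a residual of 246.9 − (239.8) = 7.1 m north and -43.0 − (-35.5) = -7.5 m east.
Residual distance = √(7.1² + (-7.5)²) = 10.3 m.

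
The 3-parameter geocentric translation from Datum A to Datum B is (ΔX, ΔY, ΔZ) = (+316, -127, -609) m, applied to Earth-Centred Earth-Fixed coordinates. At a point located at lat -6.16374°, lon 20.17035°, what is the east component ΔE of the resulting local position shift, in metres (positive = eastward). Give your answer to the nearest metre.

ΔE = -228 m

The local east axis at (φ, λ) is (−sin λ, cos λ, 0), so ΔE = −sin(20.17035°)·316 + cos(20.17035°)·(-127) = -228.17 m.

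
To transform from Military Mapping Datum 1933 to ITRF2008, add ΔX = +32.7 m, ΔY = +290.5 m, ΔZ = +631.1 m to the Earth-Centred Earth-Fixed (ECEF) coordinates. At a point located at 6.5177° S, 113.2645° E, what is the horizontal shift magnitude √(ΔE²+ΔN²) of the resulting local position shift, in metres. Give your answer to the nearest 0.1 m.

At φ = -6.5177°, λ = 113.2645°: sin φ = -0.113510, cos φ = 0.993537, sin λ = 0.918691, cos λ = -0.394976.
ΔE = −sin λ·ΔX + cos λ·ΔY = −(0.918691)·(32.7) + (-0.394976)·(290.5) = -144.78 m.
ΔN = −sin φ cos λ·ΔX − sin φ sin λ·ΔY + cos φ·ΔZ = −(-0.113510)(-0.394976)(32.7) − (-0.113510)(0.918691)(290.5) + (0.993537)(631.1) = 655.85 m.
Horizontal magnitude = √(ΔE² + ΔN²) = √((-144.78)² + 655.85²) = 671.64 m.

671.6 m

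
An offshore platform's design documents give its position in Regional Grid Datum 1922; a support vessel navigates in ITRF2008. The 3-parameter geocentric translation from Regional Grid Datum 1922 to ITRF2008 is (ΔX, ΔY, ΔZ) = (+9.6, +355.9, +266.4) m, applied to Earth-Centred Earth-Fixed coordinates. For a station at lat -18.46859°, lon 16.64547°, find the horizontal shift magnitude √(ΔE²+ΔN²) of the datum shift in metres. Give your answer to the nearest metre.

At φ = -18.46859°, λ = 16.64547°: sin φ = -0.316785, cos φ = 0.948497, sin λ = 0.286449, cos λ = 0.958096.
ΔE = −sin λ·ΔX + cos λ·ΔY = −(0.286449)·(9.6) + (0.958096)·(355.9) = 338.24 m.
ΔN = −sin φ cos λ·ΔX − sin φ sin λ·ΔY + cos φ·ΔZ = −(-0.316785)(0.958096)(9.6) − (-0.316785)(0.286449)(355.9) + (0.948497)(266.4) = 287.89 m.
Horizontal magnitude = √(ΔE² + ΔN²) = √(338.24² + 287.89²) = 444.17 m.

444 m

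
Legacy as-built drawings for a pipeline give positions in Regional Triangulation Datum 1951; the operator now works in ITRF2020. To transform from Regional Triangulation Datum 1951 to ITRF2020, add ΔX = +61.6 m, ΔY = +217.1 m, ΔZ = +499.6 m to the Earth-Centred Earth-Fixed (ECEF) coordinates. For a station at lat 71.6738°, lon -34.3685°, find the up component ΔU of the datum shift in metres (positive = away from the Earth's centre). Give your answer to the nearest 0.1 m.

ΔU = 451.7 m

The local up (radial) axis is (cos φ cos λ, cos φ sin λ, sin φ), giving ΔU = 15.987 − 38.535 + 474.261 = 451.71 m.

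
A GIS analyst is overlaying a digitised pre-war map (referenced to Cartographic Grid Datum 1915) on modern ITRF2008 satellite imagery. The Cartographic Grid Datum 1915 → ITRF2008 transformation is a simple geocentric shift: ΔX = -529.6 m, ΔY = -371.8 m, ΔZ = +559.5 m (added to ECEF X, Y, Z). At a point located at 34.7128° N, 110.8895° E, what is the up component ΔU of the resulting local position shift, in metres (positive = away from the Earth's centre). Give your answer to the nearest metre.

The local up (radial) axis is (cos φ cos λ, cos φ sin λ, sin φ), giving ΔU = 155.228 − 285.537 + 318.615 = 188.31 m.

ΔU = 188 m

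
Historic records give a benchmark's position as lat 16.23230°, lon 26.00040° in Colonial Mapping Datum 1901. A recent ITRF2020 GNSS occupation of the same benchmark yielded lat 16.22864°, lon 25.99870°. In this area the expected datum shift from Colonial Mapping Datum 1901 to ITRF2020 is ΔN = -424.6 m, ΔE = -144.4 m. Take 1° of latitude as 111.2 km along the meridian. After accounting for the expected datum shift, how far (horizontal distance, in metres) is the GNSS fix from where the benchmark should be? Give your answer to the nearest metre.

Observed coordinate differences: Δφ = -0.00366°, Δλ = -0.00170°.
Converting to metres (1° lat = 111200 m, cos φ = 0.960136): observed ΔN = -407.0 m, observed ΔE = -181.5 m.
Subtracting the expected shift leaves a residual of -407.0 − (-424.6) = 17.6 m north and -181.5 − (-144.4) = -37.1 m east.
Residual distance = √(17.6² + (-37.1)²) = 41.1 m.

41 m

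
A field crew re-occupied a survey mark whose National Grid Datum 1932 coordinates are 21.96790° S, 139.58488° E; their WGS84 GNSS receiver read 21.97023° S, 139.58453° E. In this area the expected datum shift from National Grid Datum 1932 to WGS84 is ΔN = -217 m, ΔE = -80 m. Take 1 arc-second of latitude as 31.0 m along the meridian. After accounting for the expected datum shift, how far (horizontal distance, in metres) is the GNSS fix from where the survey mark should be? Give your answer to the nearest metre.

61 m

Observed coordinate differences: Δφ = -0.00233°, Δλ = -0.00035°.
Converting to metres (1° lat = 111600 m, cos φ = 0.927394): observed ΔN = -260.0 m, observed ΔE = -36.2 m.
Subtracting the expected shift leaves a residual of -260.0 − (-217) = -43.0 m north and -36.2 − (-80) = 43.8 m east.
Residual distance = √((-43.0)² + 43.8²) = 61.4 m.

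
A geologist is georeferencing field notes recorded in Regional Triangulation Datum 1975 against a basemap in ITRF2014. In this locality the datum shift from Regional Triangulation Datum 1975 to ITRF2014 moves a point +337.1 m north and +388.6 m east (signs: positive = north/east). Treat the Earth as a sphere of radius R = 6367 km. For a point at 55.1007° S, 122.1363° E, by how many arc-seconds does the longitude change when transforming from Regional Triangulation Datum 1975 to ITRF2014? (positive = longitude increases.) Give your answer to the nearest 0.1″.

At latitude -55.1007°, cos φ = 0.572136.
One radian of longitude at latitude φ spans R cos φ, so Δλ = ΔE / (R cos φ) = 388.6 / (6367000 × 0.572136) = 1.0668e-04 rad = 22.004″.

Δλ = 22.0″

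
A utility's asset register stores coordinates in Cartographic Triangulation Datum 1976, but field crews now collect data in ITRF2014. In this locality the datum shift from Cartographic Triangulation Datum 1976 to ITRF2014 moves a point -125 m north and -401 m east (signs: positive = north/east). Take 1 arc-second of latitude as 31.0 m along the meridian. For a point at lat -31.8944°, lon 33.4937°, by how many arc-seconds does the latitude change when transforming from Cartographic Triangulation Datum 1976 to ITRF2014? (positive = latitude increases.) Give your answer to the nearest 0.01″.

Δφ = -4.03″

1″ of latitude = 31.00 m, so Δφ = -125.0 / 31.00 = -4.032″.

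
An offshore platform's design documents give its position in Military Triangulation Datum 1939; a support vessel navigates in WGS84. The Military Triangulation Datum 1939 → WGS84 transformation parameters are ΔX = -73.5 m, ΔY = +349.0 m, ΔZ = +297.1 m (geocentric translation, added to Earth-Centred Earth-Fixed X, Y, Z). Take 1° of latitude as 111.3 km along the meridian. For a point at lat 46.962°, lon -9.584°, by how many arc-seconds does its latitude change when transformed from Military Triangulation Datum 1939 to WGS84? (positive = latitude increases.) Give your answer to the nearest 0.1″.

Δφ = 9.6″

sin φ = 0.730901, cos φ = 0.682483, sin λ = -0.166493, cos λ = 0.986043.
North component: ΔN = −sin φ cos λ·ΔX − sin φ sin λ·ΔY + cos φ·ΔZ = −(0.730901)(0.986043)(-73.5) − (0.730901)(-0.166493)(349.0) + (0.682483)(297.1) = 298.21 m.
1° of latitude spans 111300 m, so Δφ = 298.21 / 111300 × 3600 = 9.646″.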